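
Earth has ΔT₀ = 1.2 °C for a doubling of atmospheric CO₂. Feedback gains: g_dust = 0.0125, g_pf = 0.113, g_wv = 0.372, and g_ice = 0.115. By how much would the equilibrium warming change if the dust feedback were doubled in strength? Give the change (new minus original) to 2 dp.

Original: g = 0.6125, ΔT = 1.2/(1−0.6125) = 3.0968 °C.
With doubled dust: g' = 0.625, ΔT' = 1.2/(1−0.625) = 3.2000 °C.
Change = 3.2000 − 3.0968 = 0.10 °C.

0.10 °C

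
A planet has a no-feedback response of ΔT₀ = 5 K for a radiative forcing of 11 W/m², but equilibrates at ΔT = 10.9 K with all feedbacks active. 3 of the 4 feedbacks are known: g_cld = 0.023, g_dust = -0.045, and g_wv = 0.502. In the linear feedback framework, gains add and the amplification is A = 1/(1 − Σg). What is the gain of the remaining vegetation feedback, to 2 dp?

0.06

Amplification A = ΔT/ΔT₀ = 10.9/5 = 2.18.
Total gain g = 1 − 1/A = 1 − 1/2.18 = 0.5413.
Known gains sum to 0.023 − 0.045 + 0.502 = 0.48.
g_veg = 0.5413 − 0.48 = 0.06.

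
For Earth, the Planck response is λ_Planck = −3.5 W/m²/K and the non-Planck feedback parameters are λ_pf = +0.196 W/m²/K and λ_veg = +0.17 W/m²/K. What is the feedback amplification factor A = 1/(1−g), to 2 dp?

Convert to gains: g_pf = 0.196/3.5 = 0.056; g_veg = 0.17/3.5 = 0.04857.
Total gain g = 0.10457.
A = 1/(1 − 0.10457) = 1.12.

1.12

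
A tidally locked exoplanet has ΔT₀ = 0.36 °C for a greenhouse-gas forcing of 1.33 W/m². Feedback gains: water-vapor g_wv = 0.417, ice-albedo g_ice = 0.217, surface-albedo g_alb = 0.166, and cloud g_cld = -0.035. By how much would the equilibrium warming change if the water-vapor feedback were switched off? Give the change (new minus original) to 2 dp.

Original: g = 0.765, ΔT = 0.36/(1−0.765) = 1.5319 °C.
Without water-vapor: g' = 0.348, ΔT' = 0.36/(1−0.348) = 0.5521 °C.
Change = 0.5521 − 1.5319 = -0.98 °C.

-0.98 °C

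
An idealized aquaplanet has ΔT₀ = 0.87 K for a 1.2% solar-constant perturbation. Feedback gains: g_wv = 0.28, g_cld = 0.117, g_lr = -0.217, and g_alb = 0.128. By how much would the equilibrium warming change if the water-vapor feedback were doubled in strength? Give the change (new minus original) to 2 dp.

0.85 K

Original: g = 0.308, ΔT = 0.87/(1−0.308) = 1.2572 K.
With doubled water-vapor: g' = 0.588, ΔT' = 0.87/(1−0.588) = 2.1117 K.
Change = 2.1117 − 1.2572 = 0.85 K.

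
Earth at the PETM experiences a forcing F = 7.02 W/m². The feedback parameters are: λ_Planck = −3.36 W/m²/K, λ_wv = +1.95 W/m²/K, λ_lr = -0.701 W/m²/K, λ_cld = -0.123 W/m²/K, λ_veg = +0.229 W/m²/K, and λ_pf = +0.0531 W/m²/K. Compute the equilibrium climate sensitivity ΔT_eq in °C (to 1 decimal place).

Net feedback parameter λ = (−3.36) + (+1.95) + (-0.701) + (-0.123) + (+0.229) + (+0.0531) = -1.9519 W/m²/K.
ΔT = −F/λ = −7.02/(-1.9519) = 3.6 °C.

3.6 °C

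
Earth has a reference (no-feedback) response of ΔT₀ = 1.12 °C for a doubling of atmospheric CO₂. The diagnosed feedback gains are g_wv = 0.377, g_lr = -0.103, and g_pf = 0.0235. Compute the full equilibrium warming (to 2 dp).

Total gain g = 0.377 − 0.103 + 0.0235 = 0.2975.
Amplification A = 1/(1 − 0.2975) = 1.423.
ΔT = 1.12 × 1.423 = 1.59 °C.

1.59 °C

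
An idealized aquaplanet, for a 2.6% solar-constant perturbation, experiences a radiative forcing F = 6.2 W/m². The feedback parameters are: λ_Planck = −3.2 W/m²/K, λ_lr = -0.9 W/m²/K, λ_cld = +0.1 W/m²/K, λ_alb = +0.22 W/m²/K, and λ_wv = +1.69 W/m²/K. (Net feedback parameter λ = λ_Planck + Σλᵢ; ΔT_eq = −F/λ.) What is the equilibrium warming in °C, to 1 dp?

Net feedback parameter λ = (−3.2) + (-0.9) + (+0.1) + (+0.22) + (+1.69) = -2.09 W/m²/K.
ΔT = −F/λ = −6.2/(-2.09) = 3.0 °C.

3.0 °C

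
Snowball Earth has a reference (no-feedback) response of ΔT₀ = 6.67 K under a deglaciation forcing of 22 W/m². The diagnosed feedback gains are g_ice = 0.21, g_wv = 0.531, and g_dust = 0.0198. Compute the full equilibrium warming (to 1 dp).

27.9 K

Total gain g = 0.21 + 0.531 + 0.0198 = 0.7608.
Amplification A = 1/(1 − 0.7608) = 4.181.
ΔT = 6.67 × 4.181 = 27.9 K.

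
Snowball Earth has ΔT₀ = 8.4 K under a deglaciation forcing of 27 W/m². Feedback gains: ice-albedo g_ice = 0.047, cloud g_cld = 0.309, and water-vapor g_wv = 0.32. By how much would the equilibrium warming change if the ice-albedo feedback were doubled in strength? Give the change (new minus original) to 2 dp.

Original: g = 0.676, ΔT = 8.4/(1−0.676) = 25.9259 K.
With doubled ice-albedo: g' = 0.723, ΔT' = 8.4/(1−0.723) = 30.3249 K.
Change = 30.3249 − 25.9259 = 4.40 K.

4.40 K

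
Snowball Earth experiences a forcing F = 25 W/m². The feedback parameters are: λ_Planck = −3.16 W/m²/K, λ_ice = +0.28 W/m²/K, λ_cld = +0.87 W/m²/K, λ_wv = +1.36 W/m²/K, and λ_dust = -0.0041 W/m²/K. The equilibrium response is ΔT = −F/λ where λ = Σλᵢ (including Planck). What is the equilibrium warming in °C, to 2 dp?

Net feedback parameter λ = (−3.16) + (+0.28) + (+0.87) + (+1.36) + (-0.0041) = -0.6541 W/m²/K.
ΔT = −F/λ = −25/(-0.6541) = 38.22 °C.

38.22 °C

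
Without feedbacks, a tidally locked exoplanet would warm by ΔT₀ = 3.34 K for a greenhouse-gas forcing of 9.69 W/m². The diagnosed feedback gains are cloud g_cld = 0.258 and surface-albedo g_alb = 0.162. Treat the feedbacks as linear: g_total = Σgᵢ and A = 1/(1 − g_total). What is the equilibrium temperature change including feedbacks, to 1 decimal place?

Total gain g = 0.258 + 0.162 = 0.42.
Amplification A = 1/(1 − 0.42) = 1.724.
ΔT = 3.34 × 1.724 = 5.8 K.

5.8 K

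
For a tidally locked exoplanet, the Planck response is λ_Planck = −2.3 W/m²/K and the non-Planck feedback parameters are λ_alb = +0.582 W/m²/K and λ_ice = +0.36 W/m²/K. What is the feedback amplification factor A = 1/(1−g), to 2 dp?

1.69

Convert to gains: g_alb = 0.582/2.3 = 0.253; g_ice = 0.36/2.3 = 0.1565.
Total gain g = 0.4095.
A = 1/(1 − 0.4095) = 1.69.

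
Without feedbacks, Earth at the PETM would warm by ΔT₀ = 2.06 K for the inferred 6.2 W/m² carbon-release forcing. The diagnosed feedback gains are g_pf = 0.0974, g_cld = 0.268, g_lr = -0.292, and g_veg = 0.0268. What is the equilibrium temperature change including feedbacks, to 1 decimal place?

2.3 K

Total gain g = 0.0974 + 0.268 − 0.292 + 0.0268 = 0.1002.
Amplification A = 1/(1 − 0.1002) = 1.111.
ΔT = 2.06 × 1.111 = 2.3 K.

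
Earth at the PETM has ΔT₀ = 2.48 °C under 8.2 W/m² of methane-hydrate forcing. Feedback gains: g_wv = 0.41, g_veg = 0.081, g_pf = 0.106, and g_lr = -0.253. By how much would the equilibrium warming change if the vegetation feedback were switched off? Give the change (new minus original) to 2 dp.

Original: g = 0.344, ΔT = 2.48/(1−0.344) = 3.7805 °C.
Without vegetation: g' = 0.263, ΔT' = 2.48/(1−0.263) = 3.3650 °C.
Change = 3.3650 − 3.7805 = -0.42 °C.

-0.42 °C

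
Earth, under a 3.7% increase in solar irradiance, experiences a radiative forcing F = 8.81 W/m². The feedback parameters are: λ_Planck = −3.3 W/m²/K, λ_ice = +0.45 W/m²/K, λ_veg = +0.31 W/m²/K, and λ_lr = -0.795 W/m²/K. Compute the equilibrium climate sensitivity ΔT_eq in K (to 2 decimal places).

2.64 K

Net feedback parameter λ = (−3.3) + (+0.45) + (+0.31) + (-0.795) = -3.335 W/m²/K.
ΔT = −F/λ = −8.81/(-3.335) = 2.64 K.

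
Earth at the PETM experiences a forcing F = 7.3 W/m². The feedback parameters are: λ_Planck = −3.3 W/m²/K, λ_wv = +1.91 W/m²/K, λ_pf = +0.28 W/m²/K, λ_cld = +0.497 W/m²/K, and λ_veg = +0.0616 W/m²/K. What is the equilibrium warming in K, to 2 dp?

13.24 K

Net feedback parameter λ = (−3.3) + (+1.91) + (+0.28) + (+0.497) + (+0.0616) = -0.5514 W/m²/K.
ΔT = −F/λ = −7.3/(-0.5514) = 13.24 K.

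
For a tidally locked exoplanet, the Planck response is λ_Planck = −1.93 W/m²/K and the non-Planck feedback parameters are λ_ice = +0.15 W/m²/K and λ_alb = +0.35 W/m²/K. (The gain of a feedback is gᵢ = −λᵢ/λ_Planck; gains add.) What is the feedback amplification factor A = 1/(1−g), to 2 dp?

1.35

Convert to gains: g_ice = 0.15/1.93 = 0.07772; g_alb = 0.35/1.93 = 0.1813.
Total gain g = 0.25902.
A = 1/(1 − 0.25902) = 1.35.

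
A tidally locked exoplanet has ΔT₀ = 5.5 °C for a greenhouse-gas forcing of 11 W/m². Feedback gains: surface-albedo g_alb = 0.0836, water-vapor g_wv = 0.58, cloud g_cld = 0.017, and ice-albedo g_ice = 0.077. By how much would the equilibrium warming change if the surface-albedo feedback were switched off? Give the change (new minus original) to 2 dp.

Original: g = 0.7576, ΔT = 5.5/(1−0.7576) = 22.6898 °C.
Without surface-albedo: g' = 0.674, ΔT' = 5.5/(1−0.674) = 16.8712 °C.
Change = 16.8712 − 22.6898 = -5.82 °C.

-5.82 °C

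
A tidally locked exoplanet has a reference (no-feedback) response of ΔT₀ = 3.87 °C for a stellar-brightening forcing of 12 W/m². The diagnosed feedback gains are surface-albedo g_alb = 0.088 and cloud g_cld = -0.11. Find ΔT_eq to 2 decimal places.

Total gain g = 0.088 − 0.11 = -0.022.
Amplification A = 1/(1 + 0.022) = 0.9785.
ΔT = 3.87 × 0.9785 = 3.79 °C.

3.79 °C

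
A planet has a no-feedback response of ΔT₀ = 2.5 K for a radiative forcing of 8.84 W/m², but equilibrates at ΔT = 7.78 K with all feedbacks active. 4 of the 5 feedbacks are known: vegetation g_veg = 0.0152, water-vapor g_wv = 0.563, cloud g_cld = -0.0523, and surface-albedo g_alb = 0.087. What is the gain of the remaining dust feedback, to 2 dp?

0.07

Amplification A = ΔT/ΔT₀ = 7.78/2.5 = 3.112.
Total gain g = 1 − 1/A = 1 − 1/3.112 = 0.6787.
Known gains sum to 0.0152 + 0.563 − 0.0523 + 0.087 = 0.6129.
g_dust = 0.6787 − 0.6129 = 0.07.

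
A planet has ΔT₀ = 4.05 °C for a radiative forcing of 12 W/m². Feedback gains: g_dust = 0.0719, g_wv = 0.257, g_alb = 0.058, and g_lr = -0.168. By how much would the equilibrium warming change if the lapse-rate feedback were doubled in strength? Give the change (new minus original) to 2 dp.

Original: g = 0.2189, ΔT = 4.05/(1−0.2189) = 5.1850 °C.
With doubled lapse-rate: g' = 0.0509, ΔT' = 4.05/(1−0.0509) = 4.2672 °C.
Change = 4.2672 − 5.1850 = -0.92 °C.

-0.92 °C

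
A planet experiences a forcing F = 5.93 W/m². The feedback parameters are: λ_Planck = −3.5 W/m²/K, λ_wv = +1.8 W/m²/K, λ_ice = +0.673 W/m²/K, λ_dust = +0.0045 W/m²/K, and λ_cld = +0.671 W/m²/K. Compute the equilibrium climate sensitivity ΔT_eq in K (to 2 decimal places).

16.87 K

Net feedback parameter λ = (−3.5) + (+1.8) + (+0.673) + (+0.0045) + (+0.671) = -0.3515 W/m²/K.
ΔT = −F/λ = −5.93/(-0.3515) = 16.87 K.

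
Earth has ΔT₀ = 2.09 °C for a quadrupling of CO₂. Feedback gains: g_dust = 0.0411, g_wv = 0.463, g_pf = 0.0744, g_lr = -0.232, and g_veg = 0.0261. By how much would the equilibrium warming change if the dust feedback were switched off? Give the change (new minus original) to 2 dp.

Original: g = 0.3726, ΔT = 2.09/(1−0.3726) = 3.3312 °C.
Without dust: g' = 0.3315, ΔT' = 2.09/(1−0.3315) = 3.1264 °C.
Change = 3.1264 − 3.3312 = -0.20 °C.

-0.20 °C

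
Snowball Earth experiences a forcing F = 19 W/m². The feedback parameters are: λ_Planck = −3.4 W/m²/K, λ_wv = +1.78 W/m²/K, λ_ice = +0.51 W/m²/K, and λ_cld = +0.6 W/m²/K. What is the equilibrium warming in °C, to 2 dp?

37.25 °C

Net feedback parameter λ = (−3.4) + (+1.78) + (+0.51) + (+0.6) = -0.51 W/m²/K.
ΔT = −F/λ = −19/(-0.51) = 37.25 °C.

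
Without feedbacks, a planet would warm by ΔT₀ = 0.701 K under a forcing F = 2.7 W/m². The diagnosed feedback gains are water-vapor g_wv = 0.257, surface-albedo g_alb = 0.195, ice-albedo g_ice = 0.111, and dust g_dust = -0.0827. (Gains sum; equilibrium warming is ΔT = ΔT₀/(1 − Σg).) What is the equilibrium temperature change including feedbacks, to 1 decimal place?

Total gain g = 0.257 + 0.195 + 0.111 − 0.0827 = 0.4803.
Amplification A = 1/(1 − 0.4803) = 1.924.
ΔT = 0.701 × 1.924 = 1.3 K.

1.3 K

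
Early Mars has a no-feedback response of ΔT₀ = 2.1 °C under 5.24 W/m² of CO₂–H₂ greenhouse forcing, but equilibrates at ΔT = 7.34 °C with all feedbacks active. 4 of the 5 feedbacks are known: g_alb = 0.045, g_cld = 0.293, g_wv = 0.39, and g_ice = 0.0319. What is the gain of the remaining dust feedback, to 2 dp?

Amplification A = ΔT/ΔT₀ = 7.34/2.1 = 3.495.
Total gain g = 1 − 1/A = 1 − 1/3.495 = 0.7139.
Known gains sum to 0.045 + 0.293 + 0.39 + 0.0319 = 0.7599.
g_dust = 0.7139 − 0.7599 = -0.05.

-0.05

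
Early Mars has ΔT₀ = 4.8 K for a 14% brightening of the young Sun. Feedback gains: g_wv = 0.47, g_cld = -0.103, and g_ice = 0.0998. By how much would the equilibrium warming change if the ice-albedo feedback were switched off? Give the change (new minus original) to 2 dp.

-1.42 K

Original: g = 0.4668, ΔT = 4.8/(1−0.4668) = 9.0023 K.
Without ice-albedo: g' = 0.367, ΔT' = 4.8/(1−0.367) = 7.5829 K.
Change = 7.5829 − 9.0023 = -1.42 K.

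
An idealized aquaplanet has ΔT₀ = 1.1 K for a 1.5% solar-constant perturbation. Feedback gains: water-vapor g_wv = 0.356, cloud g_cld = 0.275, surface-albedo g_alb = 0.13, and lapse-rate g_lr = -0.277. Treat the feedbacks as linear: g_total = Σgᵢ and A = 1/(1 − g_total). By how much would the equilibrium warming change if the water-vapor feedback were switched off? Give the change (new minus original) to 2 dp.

-0.87 K

Original: g = 0.484, ΔT = 1.1/(1−0.484) = 2.1318 K.
Without water-vapor: g' = 0.128, ΔT' = 1.1/(1−0.128) = 1.2615 K.
Change = 1.2615 − 2.1318 = -0.87 K.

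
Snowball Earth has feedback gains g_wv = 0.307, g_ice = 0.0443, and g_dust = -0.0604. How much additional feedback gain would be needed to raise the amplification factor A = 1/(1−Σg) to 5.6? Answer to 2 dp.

Current total gain = 0.2909.
Target gain for A = 5.6: g* = 1 − 1/5.6 = 0.8214.
Additional gain needed = 0.8214 − 0.2909 = 0.53.

0.53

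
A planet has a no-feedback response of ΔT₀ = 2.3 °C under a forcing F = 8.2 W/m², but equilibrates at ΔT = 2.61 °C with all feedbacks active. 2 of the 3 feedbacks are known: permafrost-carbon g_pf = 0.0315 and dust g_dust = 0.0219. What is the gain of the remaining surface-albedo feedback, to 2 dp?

0.07

Amplification A = ΔT/ΔT₀ = 2.61/2.3 = 1.135.
Total gain g = 1 − 1/A = 1 − 1/1.135 = 0.1189.
Known gains sum to 0.0315 + 0.0219 = 0.0534.
g_alb = 0.1189 − 0.0534 = 0.07.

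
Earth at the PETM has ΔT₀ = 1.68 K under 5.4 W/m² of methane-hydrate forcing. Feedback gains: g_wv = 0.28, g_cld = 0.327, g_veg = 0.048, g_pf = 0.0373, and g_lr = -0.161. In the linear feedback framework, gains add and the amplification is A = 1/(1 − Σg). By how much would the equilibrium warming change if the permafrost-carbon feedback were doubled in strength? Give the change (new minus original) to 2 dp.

0.31 K

Original: g = 0.5313, ΔT = 1.68/(1−0.5313) = 3.5844 K.
With doubled permafrost-carbon: g' = 0.5686, ΔT' = 1.68/(1−0.5686) = 3.8943 K.
Change = 3.8943 − 3.5844 = 0.31 K.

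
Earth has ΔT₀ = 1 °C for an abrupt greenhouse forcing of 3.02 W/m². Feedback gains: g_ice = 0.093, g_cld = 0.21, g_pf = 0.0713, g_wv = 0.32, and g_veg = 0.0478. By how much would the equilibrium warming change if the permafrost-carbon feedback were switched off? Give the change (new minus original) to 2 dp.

Original: g = 0.7421, ΔT = 1/(1−0.7421) = 3.8775 °C.
Without permafrost-carbon: g' = 0.6708, ΔT' = 1/(1−0.6708) = 3.0377 °C.
Change = 3.0377 − 3.8775 = -0.84 °C.

-0.84 °C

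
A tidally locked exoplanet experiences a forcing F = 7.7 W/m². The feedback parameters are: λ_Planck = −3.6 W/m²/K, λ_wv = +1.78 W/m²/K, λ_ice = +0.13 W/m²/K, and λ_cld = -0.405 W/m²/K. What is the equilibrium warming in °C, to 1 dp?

3.7 °C

Net feedback parameter λ = (−3.6) + (+1.78) + (+0.13) + (-0.405) = -2.095 W/m²/K.
ΔT = −F/λ = −7.7/(-2.095) = 3.7 °C.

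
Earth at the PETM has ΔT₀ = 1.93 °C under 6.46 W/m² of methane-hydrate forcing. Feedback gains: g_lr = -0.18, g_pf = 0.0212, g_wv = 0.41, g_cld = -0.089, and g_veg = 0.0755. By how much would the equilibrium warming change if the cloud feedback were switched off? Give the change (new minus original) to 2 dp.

0.33 °C

Original: g = 0.2377, ΔT = 1.93/(1−0.2377) = 2.5318 °C.
Without cloud: g' = 0.3267, ΔT' = 1.93/(1−0.3267) = 2.8665 °C.
Change = 2.8665 − 2.5318 = 0.33 °C.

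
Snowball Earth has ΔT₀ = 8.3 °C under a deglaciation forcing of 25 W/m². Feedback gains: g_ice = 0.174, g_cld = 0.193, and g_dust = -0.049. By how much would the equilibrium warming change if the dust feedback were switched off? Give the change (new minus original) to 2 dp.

0.94 °C

Original: g = 0.318, ΔT = 8.3/(1−0.318) = 12.1701 °C.
Without dust: g' = 0.367, ΔT' = 8.3/(1−0.367) = 13.1122 °C.
Change = 13.1122 − 12.1701 = 0.94 °C.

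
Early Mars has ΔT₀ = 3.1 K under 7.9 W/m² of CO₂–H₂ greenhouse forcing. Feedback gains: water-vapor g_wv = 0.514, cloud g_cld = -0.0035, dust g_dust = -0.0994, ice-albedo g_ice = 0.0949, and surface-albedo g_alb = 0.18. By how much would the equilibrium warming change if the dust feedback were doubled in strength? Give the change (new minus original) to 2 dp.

-2.37 K

Original: g = 0.686, ΔT = 3.1/(1−0.686) = 9.8726 K.
With doubled dust: g' = 0.5866, ΔT' = 3.1/(1−0.5866) = 7.4988 K.
Change = 7.4988 − 9.8726 = -2.37 K.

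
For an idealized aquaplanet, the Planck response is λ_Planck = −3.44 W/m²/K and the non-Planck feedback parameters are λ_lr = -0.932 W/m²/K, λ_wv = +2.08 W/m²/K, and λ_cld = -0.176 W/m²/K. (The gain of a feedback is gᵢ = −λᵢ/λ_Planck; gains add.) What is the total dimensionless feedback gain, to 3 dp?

0.283

Convert to gains: g_lr = -0.932/3.44 = -0.2709; g_wv = 2.08/3.44 = 0.6047; g_cld = -0.176/3.44 = -0.05116.
Total gain g = 0.28264.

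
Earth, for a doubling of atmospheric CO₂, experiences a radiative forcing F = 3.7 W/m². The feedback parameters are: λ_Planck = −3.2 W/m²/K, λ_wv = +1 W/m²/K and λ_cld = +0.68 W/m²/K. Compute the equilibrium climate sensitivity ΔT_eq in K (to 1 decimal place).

Net feedback parameter λ = (−3.2) + (+1) + (+0.68) = -1.52 W/m²/K.
ΔT = −F/λ = −3.7/(-1.52) = 2.4 K.

2.4 K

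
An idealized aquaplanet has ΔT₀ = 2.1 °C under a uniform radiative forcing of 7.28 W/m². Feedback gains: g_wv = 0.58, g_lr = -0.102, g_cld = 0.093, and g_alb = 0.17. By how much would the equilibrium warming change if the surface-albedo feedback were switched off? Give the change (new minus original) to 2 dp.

Original: g = 0.741, ΔT = 2.1/(1−0.741) = 8.1081 °C.
Without surface-albedo: g' = 0.571, ΔT' = 2.1/(1−0.571) = 4.8951 °C.
Change = 4.8951 − 8.1081 = -3.21 °C.

-3.21 °C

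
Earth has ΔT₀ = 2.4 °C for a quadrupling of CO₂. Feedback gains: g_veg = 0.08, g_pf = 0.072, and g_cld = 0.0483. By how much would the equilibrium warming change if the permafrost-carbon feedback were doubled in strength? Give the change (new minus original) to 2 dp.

Original: g = 0.2003, ΔT = 2.4/(1−0.2003) = 3.0011 °C.
With doubled permafrost-carbon: g' = 0.2723, ΔT' = 2.4/(1−0.2723) = 3.2981 °C.
Change = 3.2981 − 3.0011 = 0.30 °C.

0.30 °C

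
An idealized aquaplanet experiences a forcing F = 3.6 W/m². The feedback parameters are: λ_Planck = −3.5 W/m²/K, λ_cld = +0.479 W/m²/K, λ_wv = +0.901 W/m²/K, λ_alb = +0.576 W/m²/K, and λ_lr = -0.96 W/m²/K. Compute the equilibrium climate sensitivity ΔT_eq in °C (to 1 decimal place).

Net feedback parameter λ = (−3.5) + (+0.479) + (+0.901) + (+0.576) + (-0.96) = -2.504 W/m²/K.
ΔT = −F/λ = −3.6/(-2.504) = 1.4 °C.

1.4 °C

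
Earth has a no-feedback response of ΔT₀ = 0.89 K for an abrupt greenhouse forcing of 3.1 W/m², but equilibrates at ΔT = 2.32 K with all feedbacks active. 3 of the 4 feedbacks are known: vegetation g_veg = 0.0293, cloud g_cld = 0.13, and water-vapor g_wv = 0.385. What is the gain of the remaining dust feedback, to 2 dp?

0.07

Amplification A = ΔT/ΔT₀ = 2.32/0.89 = 2.607.
Total gain g = 1 − 1/A = 1 − 1/2.607 = 0.6164.
Known gains sum to 0.0293 + 0.13 + 0.385 = 0.5443.
g_dust = 0.6164 − 0.5443 = 0.07.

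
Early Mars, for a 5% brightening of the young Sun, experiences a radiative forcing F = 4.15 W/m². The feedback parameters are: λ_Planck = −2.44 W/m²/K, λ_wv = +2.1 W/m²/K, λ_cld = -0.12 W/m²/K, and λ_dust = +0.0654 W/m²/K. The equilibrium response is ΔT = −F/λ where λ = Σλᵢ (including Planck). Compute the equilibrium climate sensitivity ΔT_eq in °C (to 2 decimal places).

Net feedback parameter λ = (−2.44) + (+2.1) + (-0.12) + (+0.0654) = -0.3946 W/m²/K.
ΔT = −F/λ = −4.15/(-0.3946) = 10.52 °C.

10.52 °C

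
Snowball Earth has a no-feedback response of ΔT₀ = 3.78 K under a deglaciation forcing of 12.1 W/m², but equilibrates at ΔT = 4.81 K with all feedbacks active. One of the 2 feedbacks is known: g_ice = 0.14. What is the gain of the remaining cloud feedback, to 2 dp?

0.07

Amplification A = ΔT/ΔT₀ = 4.81/3.78 = 1.272.
Total gain g = 1 − 1/A = 1 − 1/1.272 = 0.2138.
The known gain is 0.14.
g_cld = 0.2138 − 0.14 = 0.07.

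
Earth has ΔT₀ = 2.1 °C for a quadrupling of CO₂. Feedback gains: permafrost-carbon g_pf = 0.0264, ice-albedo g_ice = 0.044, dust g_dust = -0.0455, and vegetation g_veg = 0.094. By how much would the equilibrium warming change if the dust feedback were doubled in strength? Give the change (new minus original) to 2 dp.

-0.12 °C

Original: g = 0.1189, ΔT = 2.1/(1−0.1189) = 2.3834 °C.
With doubled dust: g' = 0.0734, ΔT' = 2.1/(1−0.0734) = 2.2664 °C.
Change = 2.2664 − 2.3834 = -0.12 °C.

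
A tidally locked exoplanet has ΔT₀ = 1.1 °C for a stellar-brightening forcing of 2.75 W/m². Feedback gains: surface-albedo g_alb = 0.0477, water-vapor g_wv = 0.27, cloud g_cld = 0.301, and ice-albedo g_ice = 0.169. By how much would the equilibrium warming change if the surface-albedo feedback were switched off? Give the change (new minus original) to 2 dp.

Original: g = 0.7877, ΔT = 1.1/(1−0.7877) = 5.1813 °C.
Without surface-albedo: g' = 0.74, ΔT' = 1.1/(1−0.74) = 4.2308 °C.
Change = 4.2308 − 5.1813 = -0.95 °C.

-0.95 °C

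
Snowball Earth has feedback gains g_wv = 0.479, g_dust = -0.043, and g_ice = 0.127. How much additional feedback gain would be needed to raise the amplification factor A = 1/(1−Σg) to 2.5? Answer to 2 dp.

Current total gain = 0.563.
Target gain for A = 2.5: g* = 1 − 1/2.5 = 0.6.
Additional gain needed = 0.6 − 0.563 = 0.04.

0.04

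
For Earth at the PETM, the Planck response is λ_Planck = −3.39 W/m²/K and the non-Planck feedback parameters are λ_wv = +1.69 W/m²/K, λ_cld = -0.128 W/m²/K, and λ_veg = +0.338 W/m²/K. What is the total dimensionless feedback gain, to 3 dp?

Convert to gains: g_wv = 1.69/3.39 = 0.4985; g_cld = -0.128/3.39 = -0.03776; g_veg = 0.338/3.39 = 0.09971.
Total gain g = 0.56045.

0.560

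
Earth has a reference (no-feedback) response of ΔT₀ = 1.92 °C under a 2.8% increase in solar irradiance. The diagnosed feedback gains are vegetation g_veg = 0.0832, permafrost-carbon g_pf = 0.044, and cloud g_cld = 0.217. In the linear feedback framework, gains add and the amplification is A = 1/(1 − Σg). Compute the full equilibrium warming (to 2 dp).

Total gain g = 0.0832 + 0.044 + 0.217 = 0.3442.
Amplification A = 1/(1 − 0.3442) = 1.525.
ΔT = 1.92 × 1.525 = 2.93 °C.

2.93 °C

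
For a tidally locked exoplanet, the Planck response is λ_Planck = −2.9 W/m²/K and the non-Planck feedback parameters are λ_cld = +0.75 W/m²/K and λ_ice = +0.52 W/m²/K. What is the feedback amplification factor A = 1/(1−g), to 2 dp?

Convert to gains: g_cld = 0.75/2.9 = 0.2586; g_ice = 0.52/2.9 = 0.1793.
Total gain g = 0.4379.
A = 1/(1 − 0.4379) = 1.78.

1.78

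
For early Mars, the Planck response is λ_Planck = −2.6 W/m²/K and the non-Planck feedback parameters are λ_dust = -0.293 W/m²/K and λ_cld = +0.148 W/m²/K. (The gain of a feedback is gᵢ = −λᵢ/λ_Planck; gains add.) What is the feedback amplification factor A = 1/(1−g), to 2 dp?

Convert to gains: g_dust = -0.293/2.6 = -0.1127; g_cld = 0.148/2.6 = 0.05692.
Total gain g = -0.05578.
A = 1/(1 + 0.05578) = 0.95.

0.95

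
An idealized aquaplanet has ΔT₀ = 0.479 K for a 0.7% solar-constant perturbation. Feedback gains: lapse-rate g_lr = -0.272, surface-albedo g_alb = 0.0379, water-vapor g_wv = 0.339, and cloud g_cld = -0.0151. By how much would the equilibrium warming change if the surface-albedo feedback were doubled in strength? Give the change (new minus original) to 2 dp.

Original: g = 0.0898, ΔT = 0.479/(1−0.0898) = 0.5263 K.
With doubled surface-albedo: g' = 0.1277, ΔT' = 0.479/(1−0.1277) = 0.5491 K.
Change = 0.5491 − 0.5263 = 0.02 K.

0.02 K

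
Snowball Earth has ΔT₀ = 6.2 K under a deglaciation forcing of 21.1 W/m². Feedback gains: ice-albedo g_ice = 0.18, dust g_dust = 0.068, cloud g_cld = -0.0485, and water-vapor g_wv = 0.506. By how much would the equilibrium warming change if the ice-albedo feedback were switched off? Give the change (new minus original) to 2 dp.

Original: g = 0.7055, ΔT = 6.2/(1−0.7055) = 21.0526 K.
Without ice-albedo: g' = 0.5255, ΔT' = 6.2/(1−0.5255) = 13.0664 K.
Change = 13.0664 − 21.0526 = -7.99 K.

-7.99 K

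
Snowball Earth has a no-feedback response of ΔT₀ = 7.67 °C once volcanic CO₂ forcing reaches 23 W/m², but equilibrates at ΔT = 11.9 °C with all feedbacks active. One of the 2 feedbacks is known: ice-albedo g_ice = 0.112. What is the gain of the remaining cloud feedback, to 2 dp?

0.24

Amplification A = ΔT/ΔT₀ = 11.9/7.67 = 1.551.
Total gain g = 1 − 1/A = 1 − 1/1.551 = 0.3553.
The known gain is 0.112.
g_cld = 0.3553 − 0.112 = 0.24.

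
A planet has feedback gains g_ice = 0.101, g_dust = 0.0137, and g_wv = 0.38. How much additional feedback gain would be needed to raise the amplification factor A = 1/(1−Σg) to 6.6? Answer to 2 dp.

Current total gain = 0.4947.
Target gain for A = 6.6: g* = 1 − 1/6.6 = 0.8485.
Additional gain needed = 0.8485 − 0.4947 = 0.35.

0.35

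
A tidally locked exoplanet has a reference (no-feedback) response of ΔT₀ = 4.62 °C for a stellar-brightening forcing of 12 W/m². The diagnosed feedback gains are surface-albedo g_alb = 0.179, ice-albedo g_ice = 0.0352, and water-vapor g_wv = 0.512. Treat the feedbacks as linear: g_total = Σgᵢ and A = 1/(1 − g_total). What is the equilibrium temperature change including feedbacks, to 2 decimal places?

16.87 °C

Total gain g = 0.179 + 0.0352 + 0.512 = 0.7262.
Amplification A = 1/(1 − 0.7262) = 3.652.
ΔT = 4.62 × 3.652 = 16.87 °C.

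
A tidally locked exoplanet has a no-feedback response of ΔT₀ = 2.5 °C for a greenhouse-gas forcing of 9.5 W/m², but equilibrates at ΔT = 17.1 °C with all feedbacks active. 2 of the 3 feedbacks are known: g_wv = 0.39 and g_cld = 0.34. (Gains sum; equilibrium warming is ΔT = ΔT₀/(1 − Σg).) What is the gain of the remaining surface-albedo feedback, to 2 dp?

0.12

Amplification A = ΔT/ΔT₀ = 17.1/2.5 = 6.84.
Total gain g = 1 − 1/A = 1 − 1/6.84 = 0.8538.
Known gains sum to 0.39 + 0.34 = 0.73.
g_alb = 0.8538 − 0.73 = 0.12.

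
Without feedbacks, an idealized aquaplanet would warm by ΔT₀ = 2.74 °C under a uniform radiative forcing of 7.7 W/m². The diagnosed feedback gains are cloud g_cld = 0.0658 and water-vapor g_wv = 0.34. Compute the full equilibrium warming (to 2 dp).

4.61 °C

Total gain g = 0.0658 + 0.34 = 0.4058.
Amplification A = 1/(1 − 0.4058) = 1.683.
ΔT = 2.74 × 1.683 = 4.61 °C.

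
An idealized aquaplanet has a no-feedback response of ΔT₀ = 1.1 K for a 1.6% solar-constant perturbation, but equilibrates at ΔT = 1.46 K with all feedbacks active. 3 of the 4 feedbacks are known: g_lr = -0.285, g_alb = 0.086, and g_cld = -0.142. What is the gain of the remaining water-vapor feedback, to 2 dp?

Amplification A = ΔT/ΔT₀ = 1.46/1.1 = 1.327.
Total gain g = 1 − 1/A = 1 − 1/1.327 = 0.2464.
Known gains sum to -0.285 + 0.086 − 0.142 = -0.341.
g_wv = 0.2464 + 0.341 = 0.59.

0.59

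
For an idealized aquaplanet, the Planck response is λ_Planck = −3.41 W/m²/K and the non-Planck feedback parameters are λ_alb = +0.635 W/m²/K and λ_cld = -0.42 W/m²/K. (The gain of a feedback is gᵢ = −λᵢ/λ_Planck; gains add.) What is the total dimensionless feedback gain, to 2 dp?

Convert to gains: g_alb = 0.635/3.41 = 0.1862; g_cld = -0.42/3.41 = -0.1232.
Total gain g = 0.063.

0.06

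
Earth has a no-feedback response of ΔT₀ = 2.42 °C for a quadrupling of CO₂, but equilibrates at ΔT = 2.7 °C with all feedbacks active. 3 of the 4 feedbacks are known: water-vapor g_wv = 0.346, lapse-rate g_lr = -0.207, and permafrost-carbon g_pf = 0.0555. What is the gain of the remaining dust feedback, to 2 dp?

-0.09

Amplification A = ΔT/ΔT₀ = 2.7/2.42 = 1.116.
Total gain g = 1 − 1/A = 1 − 1/1.116 = 0.1039.
Known gains sum to 0.346 − 0.207 + 0.0555 = 0.1945.
g_dust = 0.1039 − 0.1945 = -0.09.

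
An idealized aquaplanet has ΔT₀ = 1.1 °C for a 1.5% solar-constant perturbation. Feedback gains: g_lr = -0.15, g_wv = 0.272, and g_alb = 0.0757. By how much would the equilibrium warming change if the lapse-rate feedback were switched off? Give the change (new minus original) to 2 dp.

0.32 °C

Original: g = 0.1977, ΔT = 1.1/(1−0.1977) = 1.3711 °C.
Without lapse-rate: g' = 0.3477, ΔT' = 1.1/(1−0.3477) = 1.6863 °C.
Change = 1.6863 − 1.3711 = 0.32 °C.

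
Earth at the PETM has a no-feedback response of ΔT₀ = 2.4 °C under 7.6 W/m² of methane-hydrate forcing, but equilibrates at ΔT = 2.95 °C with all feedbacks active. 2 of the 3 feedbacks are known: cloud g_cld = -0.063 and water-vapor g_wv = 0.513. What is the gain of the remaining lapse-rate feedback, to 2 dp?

-0.26

Amplification A = ΔT/ΔT₀ = 2.95/2.4 = 1.229.
Total gain g = 1 − 1/A = 1 − 1/1.229 = 0.1863.
Known gains sum to -0.063 + 0.513 = 0.45.
g_lr = 0.1863 − 0.45 = -0.26.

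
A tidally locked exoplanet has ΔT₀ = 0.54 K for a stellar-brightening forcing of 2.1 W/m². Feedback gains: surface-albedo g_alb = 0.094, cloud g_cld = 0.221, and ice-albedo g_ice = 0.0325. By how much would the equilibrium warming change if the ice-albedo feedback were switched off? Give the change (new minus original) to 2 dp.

-0.04 K

Original: g = 0.3475, ΔT = 0.54/(1−0.3475) = 0.8276 K.
Without ice-albedo: g' = 0.315, ΔT' = 0.54/(1−0.315) = 0.7883 K.
Change = 0.7883 − 0.8276 = -0.04 K.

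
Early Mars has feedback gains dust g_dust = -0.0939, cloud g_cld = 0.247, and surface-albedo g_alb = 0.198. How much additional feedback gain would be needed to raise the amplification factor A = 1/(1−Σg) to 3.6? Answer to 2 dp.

0.37

Current total gain = 0.3511.
Target gain for A = 3.6: g* = 1 − 1/3.6 = 0.7222.
Additional gain needed = 0.7222 − 0.3511 = 0.37.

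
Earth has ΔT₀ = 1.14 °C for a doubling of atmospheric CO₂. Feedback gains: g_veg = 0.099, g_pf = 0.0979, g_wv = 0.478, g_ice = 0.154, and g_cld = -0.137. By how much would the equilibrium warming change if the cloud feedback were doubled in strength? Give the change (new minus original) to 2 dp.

-1.14 °C

Original: g = 0.6919, ΔT = 1.14/(1−0.6919) = 3.7001 °C.
With doubled cloud: g' = 0.5549, ΔT' = 1.14/(1−0.5549) = 2.5612 °C.
Change = 2.5612 − 3.7001 = -1.14 °C.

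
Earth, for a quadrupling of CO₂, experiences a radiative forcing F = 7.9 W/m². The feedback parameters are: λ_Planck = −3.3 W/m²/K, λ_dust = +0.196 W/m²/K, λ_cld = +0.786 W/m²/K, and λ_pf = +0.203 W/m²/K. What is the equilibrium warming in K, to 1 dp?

3.7 K

Net feedback parameter λ = (−3.3) + (+0.196) + (+0.786) + (+0.203) = -2.115 W/m²/K.
ΔT = −F/λ = −7.9/(-2.115) = 3.7 K.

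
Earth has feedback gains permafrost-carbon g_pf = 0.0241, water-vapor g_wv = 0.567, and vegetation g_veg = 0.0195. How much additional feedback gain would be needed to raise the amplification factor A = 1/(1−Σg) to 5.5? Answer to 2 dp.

Current total gain = 0.6106.
Target gain for A = 5.5: g* = 1 − 1/5.5 = 0.8182.
Additional gain needed = 0.8182 − 0.6106 = 0.21.

0.21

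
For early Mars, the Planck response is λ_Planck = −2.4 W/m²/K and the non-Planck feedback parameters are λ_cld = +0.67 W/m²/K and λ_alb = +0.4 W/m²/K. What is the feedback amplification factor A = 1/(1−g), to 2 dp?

Convert to gains: g_cld = 0.67/2.4 = 0.2792; g_alb = 0.4/2.4 = 0.1667.
Total gain g = 0.4459.
A = 1/(1 − 0.4459) = 1.80.

1.80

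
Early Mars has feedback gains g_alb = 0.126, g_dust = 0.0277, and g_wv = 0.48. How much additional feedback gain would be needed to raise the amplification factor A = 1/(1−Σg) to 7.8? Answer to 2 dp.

Current total gain = 0.6337.
Target gain for A = 7.8: g* = 1 − 1/7.8 = 0.8718.
Additional gain needed = 0.8718 − 0.6337 = 0.24.

0.24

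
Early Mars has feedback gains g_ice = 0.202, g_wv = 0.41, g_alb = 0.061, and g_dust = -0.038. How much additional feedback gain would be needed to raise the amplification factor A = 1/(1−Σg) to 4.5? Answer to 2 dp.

Current total gain = 0.635.
Target gain for A = 4.5: g* = 1 − 1/4.5 = 0.7778.
Additional gain needed = 0.7778 − 0.635 = 0.14.

0.14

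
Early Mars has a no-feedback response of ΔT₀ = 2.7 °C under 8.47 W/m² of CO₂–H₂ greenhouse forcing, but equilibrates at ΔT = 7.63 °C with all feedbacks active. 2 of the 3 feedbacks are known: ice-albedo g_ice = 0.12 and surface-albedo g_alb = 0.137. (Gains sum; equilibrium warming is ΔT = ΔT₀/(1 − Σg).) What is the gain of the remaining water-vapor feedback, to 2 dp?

0.39

Amplification A = ΔT/ΔT₀ = 7.63/2.7 = 2.826.
Total gain g = 1 − 1/A = 1 − 1/2.826 = 0.6461.
Known gains sum to 0.12 + 0.137 = 0.257.
g_wv = 0.6461 − 0.257 = 0.39.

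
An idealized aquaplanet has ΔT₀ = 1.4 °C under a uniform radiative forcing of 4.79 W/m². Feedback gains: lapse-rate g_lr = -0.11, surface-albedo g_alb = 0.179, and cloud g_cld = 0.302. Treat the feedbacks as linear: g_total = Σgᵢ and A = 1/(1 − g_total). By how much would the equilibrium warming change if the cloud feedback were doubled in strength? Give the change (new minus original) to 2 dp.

2.06 °C

Original: g = 0.371, ΔT = 1.4/(1−0.371) = 2.2258 °C.
With doubled cloud: g' = 0.673, ΔT' = 1.4/(1−0.673) = 4.2813 °C.
Change = 4.2813 − 2.2258 = 2.06 °C.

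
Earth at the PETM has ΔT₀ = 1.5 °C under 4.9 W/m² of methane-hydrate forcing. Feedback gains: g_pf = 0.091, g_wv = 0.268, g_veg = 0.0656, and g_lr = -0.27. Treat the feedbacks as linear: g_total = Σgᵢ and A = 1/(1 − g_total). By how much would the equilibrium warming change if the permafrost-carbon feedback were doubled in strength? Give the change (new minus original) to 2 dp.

Original: g = 0.1546, ΔT = 1.5/(1−0.1546) = 1.7743 °C.
With doubled permafrost-carbon: g' = 0.2456, ΔT' = 1.5/(1−0.2456) = 1.9883 °C.
Change = 1.9883 − 1.7743 = 0.21 °C.

0.21 °C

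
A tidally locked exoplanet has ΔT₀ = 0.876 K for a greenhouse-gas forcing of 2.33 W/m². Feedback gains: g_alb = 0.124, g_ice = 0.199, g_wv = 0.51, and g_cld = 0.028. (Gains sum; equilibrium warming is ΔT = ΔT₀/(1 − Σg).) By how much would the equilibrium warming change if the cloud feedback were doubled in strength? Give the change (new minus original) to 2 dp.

1.59 K

Original: g = 0.861, ΔT = 0.876/(1−0.861) = 6.3022 K.
With doubled cloud: g' = 0.889, ΔT' = 0.876/(1−0.889) = 7.8919 K.
Change = 7.8919 − 6.3022 = 1.59 K.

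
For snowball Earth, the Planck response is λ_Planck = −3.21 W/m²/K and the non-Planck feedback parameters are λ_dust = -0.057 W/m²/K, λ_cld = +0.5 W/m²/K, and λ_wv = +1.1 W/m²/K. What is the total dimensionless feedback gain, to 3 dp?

0.481

Convert to gains: g_dust = -0.057/3.21 = -0.01776; g_cld = 0.5/3.21 = 0.1558; g_wv = 1.1/3.21 = 0.3427.
Total gain g = 0.48074.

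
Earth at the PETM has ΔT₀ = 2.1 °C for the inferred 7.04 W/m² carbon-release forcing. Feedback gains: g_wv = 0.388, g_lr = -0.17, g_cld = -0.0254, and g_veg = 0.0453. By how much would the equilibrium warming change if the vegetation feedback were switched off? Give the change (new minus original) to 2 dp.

Original: g = 0.2379, ΔT = 2.1/(1−0.2379) = 2.7555 °C.
Without vegetation: g' = 0.1926, ΔT' = 2.1/(1−0.1926) = 2.6009 °C.
Change = 2.6009 − 2.7555 = -0.15 °C.

-0.15 °C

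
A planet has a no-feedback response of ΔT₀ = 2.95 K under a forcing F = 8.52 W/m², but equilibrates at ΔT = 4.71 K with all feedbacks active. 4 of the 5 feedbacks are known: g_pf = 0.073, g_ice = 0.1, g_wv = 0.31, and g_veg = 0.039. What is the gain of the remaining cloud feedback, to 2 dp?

-0.15

Amplification A = ΔT/ΔT₀ = 4.71/2.95 = 1.597.
Total gain g = 1 − 1/A = 1 − 1/1.597 = 0.3738.
Known gains sum to 0.073 + 0.1 + 0.31 + 0.039 = 0.522.
g_cld = 0.3738 − 0.522 = -0.15.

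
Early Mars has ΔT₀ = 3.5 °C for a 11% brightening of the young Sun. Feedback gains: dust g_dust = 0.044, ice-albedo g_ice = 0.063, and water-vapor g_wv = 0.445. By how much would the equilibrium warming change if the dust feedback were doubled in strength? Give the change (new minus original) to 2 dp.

0.85 °C

Original: g = 0.552, ΔT = 3.5/(1−0.552) = 7.8125 °C.
With doubled dust: g' = 0.596, ΔT' = 3.5/(1−0.596) = 8.6634 °C.
Change = 8.6634 − 7.8125 = 0.85 °C.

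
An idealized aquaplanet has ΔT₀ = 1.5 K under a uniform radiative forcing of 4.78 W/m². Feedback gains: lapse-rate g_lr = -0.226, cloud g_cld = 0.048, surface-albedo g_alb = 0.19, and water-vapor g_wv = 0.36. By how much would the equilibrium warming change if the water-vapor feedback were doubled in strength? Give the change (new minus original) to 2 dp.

3.21 K

Original: g = 0.372, ΔT = 1.5/(1−0.372) = 2.3885 K.
With doubled water-vapor: g' = 0.732, ΔT' = 1.5/(1−0.732) = 5.5970 K.
Change = 5.5970 − 2.3885 = 3.21 K.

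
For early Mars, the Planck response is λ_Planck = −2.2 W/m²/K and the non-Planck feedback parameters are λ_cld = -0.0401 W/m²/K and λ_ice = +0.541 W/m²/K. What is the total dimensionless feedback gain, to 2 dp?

0.23

Convert to gains: g_cld = -0.0401/2.2 = -0.01823; g_ice = 0.541/2.2 = 0.2459.
Total gain g = 0.22767.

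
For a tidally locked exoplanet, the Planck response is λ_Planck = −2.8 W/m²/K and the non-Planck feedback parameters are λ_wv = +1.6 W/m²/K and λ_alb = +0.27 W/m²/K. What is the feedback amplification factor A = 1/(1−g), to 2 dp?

3.01

Convert to gains: g_wv = 1.6/2.8 = 0.5714; g_alb = 0.27/2.8 = 0.09643.
Total gain g = 0.66783.
A = 1/(1 − 0.66783) = 3.01.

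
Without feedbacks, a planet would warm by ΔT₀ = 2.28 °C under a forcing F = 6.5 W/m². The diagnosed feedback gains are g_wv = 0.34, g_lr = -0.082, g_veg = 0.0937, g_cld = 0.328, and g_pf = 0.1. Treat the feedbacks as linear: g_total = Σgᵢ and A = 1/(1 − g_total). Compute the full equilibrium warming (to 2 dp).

Total gain g = 0.34 − 0.082 + 0.0937 + 0.328 + 0.1 = 0.7797.
Amplification A = 1/(1 − 0.7797) = 4.539.
ΔT = 2.28 × 4.539 = 10.35 °C.

10.35 °C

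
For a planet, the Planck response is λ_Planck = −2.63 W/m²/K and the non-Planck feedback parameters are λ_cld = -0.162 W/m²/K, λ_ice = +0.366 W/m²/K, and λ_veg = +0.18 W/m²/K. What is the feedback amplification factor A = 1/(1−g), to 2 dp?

Convert to gains: g_cld = -0.162/2.63 = -0.0616; g_ice = 0.366/2.63 = 0.1392; g_veg = 0.18/2.63 = 0.06844.
Total gain g = 0.14604.
A = 1/(1 − 0.14604) = 1.17.

1.17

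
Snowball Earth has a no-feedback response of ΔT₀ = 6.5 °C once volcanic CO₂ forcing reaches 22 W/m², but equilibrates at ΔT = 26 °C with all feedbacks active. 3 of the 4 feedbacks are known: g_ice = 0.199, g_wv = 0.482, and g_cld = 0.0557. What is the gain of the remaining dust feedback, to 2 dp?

0.01

Amplification A = ΔT/ΔT₀ = 26/6.5 = 4.
Total gain g = 1 − 1/A = 1 − 1/4 = 0.75.
Known gains sum to 0.199 + 0.482 + 0.0557 = 0.7367.
g_dust = 0.75 − 0.7367 = 0.01.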